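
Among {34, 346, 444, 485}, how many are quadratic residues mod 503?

(34/503) = -1 → non-residue.
(346/503) = +1 → QR.
(444/503) = -1 → non-residue.
(485/503) = -1 → non-residue.
Total quadratic residues among the 4: 1.

1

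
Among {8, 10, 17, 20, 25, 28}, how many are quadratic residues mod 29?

(8/29) = -1 → non-residue.
(10/29) = -1 → non-residue.
(17/29) = -1 → non-residue.
(20/29) = +1 → QR.
(25/29) = +1 → QR.
(28/29) = +1 → QR.
Total quadratic residues among the 6: 3.

3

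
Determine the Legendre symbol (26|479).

Euler's criterion: (26/479) ≡ 26^239 (mod 479).
26^2 ≡ 197 (mod 479)
26^4 ≡ 10 (mod 479)
26^8 ≡ 100 (mod 479)
26^16 ≡ 420 (mod 479)
26^32 ≡ 128 (mod 479)
26^64 ≡ 98 (mod 479)
26^128 ≡ 24 (mod 479)
26^239 = 26^(128+64+32+8+4+2+1) ≡ 478 (mod 479).
Result is 478 ≡ −1, so (26/479) = −1.

-1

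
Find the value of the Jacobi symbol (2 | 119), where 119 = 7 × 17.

1

Pull out 2: since 119 ≡ 7 (mod 8), (2/119) = +1.
Reached (1/119) = 1. Collecting the sign flips along the way, the symbol is +1.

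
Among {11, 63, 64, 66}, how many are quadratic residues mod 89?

2

(11/89) = +1 → QR.
(63/89) = -1 → non-residue.
(64/89) = +1 → QR.
(66/89) = -1 → non-residue.
Total quadratic residues among the 4: 2.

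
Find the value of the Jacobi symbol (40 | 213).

1

Pull out 2^3: since 213 ≡ 5 (mod 8), (2/213) = -1, so (2/213)^3 = -1.
Reciprocity: 5 ≡ 1 and 213 ≡ 1 (mod 4), so (5/213) = +(213/5).
Reduce top mod 5: now compute (3/5).
Reciprocity: 3 ≡ 3 and 5 ≡ 1 (mod 4), so (3/5) = +(5/3).
Reduce top mod 3: now compute (2/3).
Pull out 2: since 3 ≡ 3 (mod 8), (2/3) = -1.
Reached (1/3) = 1. Collecting the sign flips along the way, the symbol is +1.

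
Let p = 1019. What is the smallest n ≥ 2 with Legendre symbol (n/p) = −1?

(2/1019) = −1, so 2 is the smallest positive non-residue mod 1019.

2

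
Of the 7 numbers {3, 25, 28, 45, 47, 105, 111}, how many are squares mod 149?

4

(3/149) = -1 → non-residue.
(25/149) = +1 → QR.
(28/149) = +1 → QR.
(45/149) = +1 → QR.
(47/149) = +1 → QR.
(105/149) = -1 → non-residue.
(111/149) = -1 → non-residue.
Total quadratic residues among the 7: 4.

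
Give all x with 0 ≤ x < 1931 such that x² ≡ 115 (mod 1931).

Since 1931 ≡ 3 (mod 4), a square root of 115 is 115^((1931+1)/4) = 115^483 mod 1931.
Repeated squaring: 115^2≡1639, 115^4≡300, 115^8≡1174, 115^16≡1473, 115^32≡1216, 115^64≡1441, 115^128≡656, 115^256≡1654 (mod 1931).
115^483 = 115^(256+128+64+32+2+1) ≡ 1617 (mod 1931).
Check: 1617² = 2614689 ≡ 115 (mod 1931). The two roots are 314 and 1617.

314, 1617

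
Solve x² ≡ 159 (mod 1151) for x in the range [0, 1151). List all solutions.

Since 1151 ≡ 3 (mod 4), a square root of 159 is 159^((1151+1)/4) = 159^288 mod 1151.
Repeated squaring: 159^2≡1110, 159^4≡530, 159^8≡56, 159^16≡834, 159^32≡352, 159^64≡747, 159^128≡925, 159^256≡432 (mod 1151).
159^288 = 159^(256+32) ≡ 132 (mod 1151).
Check: 132² = 17424 ≡ 159 (mod 1151). The two roots are 132 and 1019.

132, 1019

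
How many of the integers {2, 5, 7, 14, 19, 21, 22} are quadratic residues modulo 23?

(2/23) = +1 → QR.
(5/23) = -1 → non-residue.
(7/23) = -1 → non-residue.
(14/23) = -1 → non-residue.
(19/23) = -1 → non-residue.
(21/23) = -1 → non-residue.
(22/23) = -1 → non-residue.
Total quadratic residues among the 7: 1.

1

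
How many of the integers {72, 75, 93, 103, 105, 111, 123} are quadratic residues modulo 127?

(72/127) = +1 → QR.
(75/127) = -1 → non-residue.
(93/127) = -1 → non-residue.
(103/127) = +1 → QR.
(105/127) = -1 → non-residue.
(111/127) = -1 → non-residue.
(123/127) = -1 → non-residue.
Total quadratic residues among the 7: 2.

2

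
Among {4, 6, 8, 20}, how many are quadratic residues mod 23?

(4/23) = +1 → QR.
(6/23) = +1 → QR.
(8/23) = +1 → QR.
(20/23) = -1 → non-residue.
Total quadratic residues among the 4: 3.

3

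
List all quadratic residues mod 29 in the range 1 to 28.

Square k = 1,…,14 (k and 29−k give the same square):
1²=1, 2²=4, 3²=9, 4²=16, 5²=25, 6²≡7, 7²≡20, 8²≡6, 9²≡23, 10²≡13, 11²≡5, 12²≡28, 13²≡24, 14²≡22 (mod 29).
So the quadratic residues mod 29 are {1, 4, 5, 6, 7, 9, 13, 16, 20, 22, 23, 24, 25, 28}.

1 4 5 6 7 9 13 16 20 22 23 24 25 28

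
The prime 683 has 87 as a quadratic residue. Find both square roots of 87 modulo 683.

Since 683 ≡ 3 (mod 4), a square root of 87 is 87^((683+1)/4) = 87^171 mod 683.
Repeated squaring: 87^2≡56, 87^4≡404, 87^8≡662, 87^16≡441, 87^32≡509, 87^64≡224, 87^128≡317 (mod 683).
87^171 = 87^(128+32+8+2+1) ≡ 231 (mod 683).
Check: 231² = 53361 ≡ 87 (mod 683). The two roots are 231 and 452.

231, 452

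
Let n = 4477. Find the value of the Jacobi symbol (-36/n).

1

First reduce: -36 ≡ 4441 (mod 4477).
Reciprocity: 4441 ≡ 1 and 4477 ≡ 1 (mod 4), so (4441/4477) = +(4477/4441).
Reduce top mod 4441: now compute (36/4441).
Pull out 2^2: since 4441 ≡ 1 (mod 8), (2/4441) = +1, so (2/4441)^2 = +1.
Reciprocity: 9 ≡ 1 and 4441 ≡ 1 (mod 4), so (9/4441) = +(4441/9).
Reduce top mod 9: now compute (4/9).
Pull out 2^2: since 9 ≡ 1 (mod 8), (2/9) = +1, so (2/9)^2 = +1.
Reached (1/9) = 1. Collecting the sign flips along the way, the symbol is +1.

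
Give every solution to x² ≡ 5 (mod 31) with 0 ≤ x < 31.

6, 25

Since 31 ≡ 3 (mod 4), a square root of 5 is 5^((31+1)/4) = 5^8 mod 31.
Repeated squaring: 5^2≡25, 5^4≡5, 5^8≡25 (mod 31).
5^8 = 5^(8) ≡ 25 (mod 31).
Check: 25² = 625 ≡ 5 (mod 31). The two roots are 6 and 25.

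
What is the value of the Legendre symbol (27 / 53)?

Reciprocity: 27 ≡ 3 and 53 ≡ 1 (mod 4), so (27/53) = +(53/27).
Reduce top mod 27: now compute (26/27).
Pull out 2: since 27 ≡ 3 (mod 8), (2/27) = -1.
Reciprocity: 13 ≡ 1 and 27 ≡ 3 (mod 4), so (13/27) = +(27/13).
Reduce top mod 13: now compute (1/13).
Reached (1/13) = 1. Collecting the sign flips along the way, the symbol is -1.

-1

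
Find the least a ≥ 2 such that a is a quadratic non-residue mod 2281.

7

(2/2281) = +1, so 2 is a residue.
(3/2281) = +1, so 3 is a residue.
(4/2281) = +1, so 4 is a residue.
(5/2281) = +1, so 5 is a residue.
(6/2281) = +1, so 6 is a residue.
(7/2281) = −1, so 7 is the smallest positive non-residue mod 2281.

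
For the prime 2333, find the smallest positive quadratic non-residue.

(2/2333) = −1, so 2 is the smallest positive non-residue mod 2333.

2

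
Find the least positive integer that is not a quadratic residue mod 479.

13

(2/479) = +1, so 2 is a residue.
(3/479) = +1, so 3 is a residue.
(4/479) = +1, so 4 is a residue.
(5/479) = +1, so 5 is a residue.
(6/479) = +1, so 6 is a residue.
(7/479) = +1, so 7 is a residue.
(8/479) = +1, so 8 is a residue.
(9/479) = +1, so 9 is a residue.
(10/479) = +1, so 10 is a residue.
(11/479) = +1, so 11 is a residue.
(12/479) = +1, so 12 is a residue.
(13/479) = −1, so 13 is the smallest positive non-residue mod 479.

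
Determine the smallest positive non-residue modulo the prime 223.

3

(2/223) = +1, so 2 is a residue.
(3/223) = −1, so 3 is the smallest positive non-residue mod 223.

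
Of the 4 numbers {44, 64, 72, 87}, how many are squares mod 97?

(44/97) = +1 → QR.
(64/97) = +1 → QR.
(72/97) = +1 → QR.
(87/97) = -1 → non-residue.
Total quadratic residues among the 4: 3.

3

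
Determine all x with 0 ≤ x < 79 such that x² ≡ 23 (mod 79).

Since 79 ≡ 3 (mod 4), a square root of 23 is 23^((79+1)/4) = 23^20 mod 79.
Repeated squaring: 23^2≡55, 23^4≡23, 23^8≡55, 23^16≡23 (mod 79).
23^20 = 23^(16+4) ≡ 55 (mod 79).
Check: 55² = 3025 ≡ 23 (mod 79). The two roots are 24 and 55.

24, 55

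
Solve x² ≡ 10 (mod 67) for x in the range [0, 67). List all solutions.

12, 55

Since 67 ≡ 3 (mod 4), a square root of 10 is 10^((67+1)/4) = 10^17 mod 67.
Repeated squaring: 10^2≡33, 10^4≡17, 10^8≡21, 10^16≡39 (mod 67).
10^17 = 10^(16+1) ≡ 55 (mod 67).
Check: 55² = 3025 ≡ 10 (mod 67). The two roots are 12 and 55.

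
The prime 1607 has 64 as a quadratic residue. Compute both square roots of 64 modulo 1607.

Since 1607 ≡ 3 (mod 4), a square root of 64 is 64^((1607+1)/4) = 64^402 mod 1607.
Repeated squaring: 64^2≡882, 64^4≡136, 64^8≡819, 64^16≡642, 64^32≡772, 64^64≡1394, 64^128≡373, 64^256≡927 (mod 1607).
64^402 = 64^(256+128+16+2) ≡ 8 (mod 1607).
Check: 8² = 64 ≡ 64 (mod 1607). The two roots are 8 and 1599.

8, 1599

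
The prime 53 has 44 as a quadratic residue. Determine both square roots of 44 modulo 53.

53 ≡ 1 (mod 4), so we find a root by search.
Trying successive values, 16² = 256 ≡ 44 (mod 53). The other root is 53 − 16 = 37.

16, 37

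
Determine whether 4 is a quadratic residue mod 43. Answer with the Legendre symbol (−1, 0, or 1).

1

Euler's criterion: (4/43) ≡ 4^21 (mod 43).
4^2 ≡ 16 (mod 43)
4^4 ≡ 41 (mod 43)
4^8 ≡ 4 (mod 43)
4^16 ≡ 16 (mod 43)
4^21 = 4^(16+4+1) ≡ 1 (mod 43).
Result is 1, so (4/43) = 1.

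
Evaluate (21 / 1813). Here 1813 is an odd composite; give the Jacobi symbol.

Reciprocity: 21 ≡ 1 and 1813 ≡ 1 (mod 4), so (21/1813) = +(1813/21).
Reduce top mod 21: now compute (7/21).
Reciprocity: 7 ≡ 3 and 21 ≡ 1 (mod 4), so (7/21) = +(21/7).
Reduce top mod 7: now compute (0/7).
Top reduces to 0: gcd > 1, so the symbol is 0.

0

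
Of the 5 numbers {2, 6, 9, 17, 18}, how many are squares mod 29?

(2/29) = -1 → non-residue.
(6/29) = +1 → QR.
(9/29) = +1 → QR.
(17/29) = -1 → non-residue.
(18/29) = -1 → non-residue.
Total quadratic residues among the 5: 2.

2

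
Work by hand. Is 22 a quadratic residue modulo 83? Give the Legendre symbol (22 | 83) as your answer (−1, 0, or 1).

Euler's criterion: (22/83) ≡ 22^41 (mod 83).
22^2 ≡ 69 (mod 83)
22^4 ≡ 30 (mod 83)
22^8 ≡ 70 (mod 83)
22^16 ≡ 3 (mod 83)
22^32 ≡ 9 (mod 83)
22^41 = 22^(32+8+1) ≡ 82 (mod 83).
Result is 82 ≡ −1, so (22/83) = −1.

-1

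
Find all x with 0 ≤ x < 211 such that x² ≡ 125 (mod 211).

Since 211 ≡ 3 (mod 4), a square root of 125 is 125^((211+1)/4) = 125^53 mod 211.
Repeated squaring: 125^2≡11, 125^4≡121, 125^8≡82, 125^16≡183, 125^32≡151 (mod 211).
125^53 = 125^(32+16+4+1) ≡ 114 (mod 211).
Check: 114² = 12996 ≡ 125 (mod 211). The two roots are 97 and 114.

97, 114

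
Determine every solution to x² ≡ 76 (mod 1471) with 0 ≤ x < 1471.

Since 1471 ≡ 3 (mod 4), a square root of 76 is 76^((1471+1)/4) = 76^368 mod 1471.
Repeated squaring: 76^2≡1363, 76^4≡1367, 76^8≡519, 76^16≡168, 76^32≡275, 76^64≡604, 76^128≡8, 76^256≡64 (mod 1471).
76^368 = 76^(256+64+32+16) ≡ 1404 (mod 1471).
Check: 1404² = 1971216 ≡ 76 (mod 1471). The two roots are 67 and 1404.

67, 1404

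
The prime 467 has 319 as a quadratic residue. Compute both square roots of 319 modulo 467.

Since 467 ≡ 3 (mod 4), a square root of 319 is 319^((467+1)/4) = 319^117 mod 467.
Repeated squaring: 319^2≡422, 319^4≡157, 319^8≡365, 319^16≡130, 319^32≡88, 319^64≡272 (mod 467).
319^117 = 319^(64+32+16+4+1) ≡ 188 (mod 467).
Check: 188² = 35344 ≡ 319 (mod 467). The two roots are 188 and 279.

188, 279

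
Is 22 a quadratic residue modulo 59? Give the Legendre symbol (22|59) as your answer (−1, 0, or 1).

Euler's criterion: (22/59) ≡ 22^29 (mod 59).
22^2 ≡ 12 (mod 59)
22^4 ≡ 26 (mod 59)
22^8 ≡ 27 (mod 59)
22^16 ≡ 21 (mod 59)
22^29 = 22^(16+8+4+1) ≡ 1 (mod 59).
Result is 1, so (22/59) = 1.

1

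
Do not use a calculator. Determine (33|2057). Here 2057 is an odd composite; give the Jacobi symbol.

Reciprocity: 33 ≡ 1 and 2057 ≡ 1 (mod 4), so (33/2057) = +(2057/33).
Reduce top mod 33: now compute (11/33).
Reciprocity: 11 ≡ 3 and 33 ≡ 1 (mod 4), so (11/33) = +(33/11).
Reduce top mod 11: now compute (0/11).
Top reduces to 0: gcd > 1, so the symbol is 0.

0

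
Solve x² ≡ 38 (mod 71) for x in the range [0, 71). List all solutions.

Since 71 ≡ 3 (mod 4), a square root of 38 is 38^((71+1)/4) = 38^18 mod 71.
Repeated squaring: 38^2≡24, 38^4≡8, 38^8≡64, 38^16≡49 (mod 71).
38^18 = 38^(16+2) ≡ 40 (mod 71).
Check: 40² = 1600 ≡ 38 (mod 71). The two roots are 31 and 40.

31, 40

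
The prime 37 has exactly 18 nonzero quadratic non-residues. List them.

2,5,6,8,13,14,15,17,18,19,20,22,23,24,29,31,32,35

Square k = 1,…,18 (k and 37−k give the same square):
1²=1, 2²=4, 3²=9, 4²=16, 5²=25, 6²=36, 7²≡12, 8²≡27, 9²≡7, 10²≡26, 11²≡10, 12²≡33, 13²≡21, 14²≡11, 15²≡3, 16²≡34, 17²≡30, 18²≡28 (mod 37).
The residues are {1, 3, 4, 7, 9, 10, 11, 12, 16, 21, 25, 26, 27, 28, 30, 33, 34, 36}; the non-residues are the remaining 18 nonzero classes.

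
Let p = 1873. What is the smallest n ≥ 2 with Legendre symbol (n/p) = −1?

(2/1873) = +1, so 2 is a residue.
(3/1873) = +1, so 3 is a residue.
(4/1873) = +1, so 4 is a residue.
(5/1873) = −1, so 5 is the smallest positive non-residue mod 1873.

5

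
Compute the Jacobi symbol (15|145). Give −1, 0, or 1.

0

Reciprocity: 15 ≡ 3 and 145 ≡ 1 (mod 4), so (15/145) = +(145/15).
Reduce top mod 15: now compute (10/15).
Pull out 2: since 15 ≡ 7 (mod 8), (2/15) = +1.
Reciprocity: 5 ≡ 1 and 15 ≡ 3 (mod 4), so (5/15) = +(15/5).
Reduce top mod 5: now compute (0/5).
Top reduces to 0: gcd > 1, so the symbol is 0.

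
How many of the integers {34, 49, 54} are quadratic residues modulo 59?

(34/59) = -1 → non-residue.
(49/59) = +1 → QR.
(54/59) = -1 → non-residue.
Total quadratic residues among the 3: 1.

1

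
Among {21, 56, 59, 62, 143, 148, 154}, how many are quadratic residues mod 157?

(21/157) = -1 → non-residue.
(56/157) = +1 → QR.
(59/157) = -1 → non-residue.
(62/157) = -1 → non-residue.
(143/157) = +1 → QR.
(148/157) = +1 → QR.
(154/157) = +1 → QR.
Total quadratic residues among the 7: 4.

4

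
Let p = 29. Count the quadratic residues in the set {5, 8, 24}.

(5/29) = +1 → QR.
(8/29) = -1 → non-residue.
(24/29) = +1 → QR.
Total quadratic residues among the 3: 2.

2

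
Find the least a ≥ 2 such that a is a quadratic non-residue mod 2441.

(2/2441) = +1, so 2 is a residue.
(3/2441) = −1, so 3 is the smallest positive non-residue mod 2441.

3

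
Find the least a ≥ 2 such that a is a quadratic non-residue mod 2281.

7

(2/2281) = +1, so 2 is a residue.
(3/2281) = +1, so 3 is a residue.
(4/2281) = +1, so 4 is a residue.
(5/2281) = +1, so 5 is a residue.
(6/2281) = +1, so 6 is a residue.
(7/2281) = −1, so 7 is the smallest positive non-residue mod 2281.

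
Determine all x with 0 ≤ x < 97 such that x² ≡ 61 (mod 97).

35, 62

97 ≡ 1 (mod 4), so we find a root by search.
Trying successive values, 35² = 1225 ≡ 61 (mod 97). The other root is 97 − 35 = 62.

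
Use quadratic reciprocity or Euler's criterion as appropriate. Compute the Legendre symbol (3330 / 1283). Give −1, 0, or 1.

First reduce: 3330 ≡ 764 (mod 1283).
Pull out 2^2: since 1283 ≡ 3 (mod 8), (2/1283) = -1, so (2/1283)^2 = +1.
Reciprocity: 191 ≡ 3 and 1283 ≡ 3 (mod 4), so (191/1283) = −(1283/191).
Reduce top mod 191: now compute (137/191).
Reciprocity: 137 ≡ 1 and 191 ≡ 3 (mod 4), so (137/191) = +(191/137).
Reduce top mod 137: now compute (54/137).
Pull out 2: since 137 ≡ 1 (mod 8), (2/137) = +1.
Reciprocity: 27 ≡ 3 and 137 ≡ 1 (mod 4), so (27/137) = +(137/27).
Reduce top mod 27: now compute (2/27).
Pull out 2: since 27 ≡ 3 (mod 8), (2/27) = -1.
Reached (1/27) = 1. Collecting the sign flips along the way, the symbol is +1.

1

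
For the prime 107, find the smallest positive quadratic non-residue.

(2/107) = −1, so 2 is the smallest positive non-residue mod 107.

2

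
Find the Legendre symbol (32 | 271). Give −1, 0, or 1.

1

Euler's criterion: (32/271) ≡ 32^135 (mod 271).
32^2 ≡ 211 (mod 271)
32^4 ≡ 77 (mod 271)
32^8 ≡ 238 (mod 271)
32^16 ≡ 5 (mod 271)
32^32 ≡ 25 (mod 271)
32^64 ≡ 83 (mod 271)
32^128 ≡ 114 (mod 271)
32^135 = 32^(128+4+2+1) ≡ 1 (mod 271).
Result is 1, so (32/271) = 1.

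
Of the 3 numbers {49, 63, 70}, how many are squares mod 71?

1

(49/71) = +1 → QR.
(63/71) = -1 → non-residue.
(70/71) = -1 → non-residue.
Total quadratic residues among the 3: 1.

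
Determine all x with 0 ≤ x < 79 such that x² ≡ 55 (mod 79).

23, 56

Since 79 ≡ 3 (mod 4), a square root of 55 is 55^((79+1)/4) = 55^20 mod 79.
Repeated squaring: 55^2≡23, 55^4≡55, 55^8≡23, 55^16≡55 (mod 79).
55^20 = 55^(16+4) ≡ 23 (mod 79).
Check: 23² = 529 ≡ 55 (mod 79). The two roots are 23 and 56.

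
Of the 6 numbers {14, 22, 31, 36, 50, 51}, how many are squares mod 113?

(14/113) = +1 → QR.
(22/113) = +1 → QR.
(31/113) = +1 → QR.
(36/113) = +1 → QR.
(50/113) = +1 → QR.
(51/113) = +1 → QR.
Total quadratic residues among the 6: 6.

6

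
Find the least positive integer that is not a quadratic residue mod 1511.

11

(2/1511) = +1, so 2 is a residue.
(3/1511) = +1, so 3 is a residue.
(4/1511) = +1, so 4 is a residue.
(5/1511) = +1, so 5 is a residue.
(6/1511) = +1, so 6 is a residue.
(7/1511) = +1, so 7 is a residue.
(8/1511) = +1, so 8 is a residue.
(9/1511) = +1, so 9 is a residue.
(10/1511) = +1, so 10 is a residue.
(11/1511) = −1, so 11 is the smallest positive non-residue mod 1511.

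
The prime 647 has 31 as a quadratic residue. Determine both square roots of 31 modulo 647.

187, 460

Since 647 ≡ 3 (mod 4), a square root of 31 is 31^((647+1)/4) = 31^162 mod 647.
Repeated squaring: 31^2≡314, 31^4≡252, 31^8≡98, 31^16≡546, 31^32≡496, 31^64≡156, 31^128≡397 (mod 647).
31^162 = 31^(128+32+2) ≡ 460 (mod 647).
Check: 460² = 211600 ≡ 31 (mod 647). The two roots are 187 and 460.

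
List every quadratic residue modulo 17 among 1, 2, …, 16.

Square k = 1,…,8 (k and 17−k give the same square):
1²=1, 2²=4, 3²=9, 4²=16, 5²≡8, 6²≡2, 7²≡15, 8²≡13 (mod 17).
So the quadratic residues mod 17 are {1, 2, 4, 8, 9, 13, 15, 16}.

1, 2, 4, 8, 9, 13, 15, 16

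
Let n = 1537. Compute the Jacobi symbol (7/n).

Reciprocity: 7 ≡ 3 and 1537 ≡ 1 (mod 4), so (7/1537) = +(1537/7).
Reduce top mod 7: now compute (4/7).
Pull out 2^2: since 7 ≡ 7 (mod 8), (2/7) = +1, so (2/7)^2 = +1.
Reached (1/7) = 1. Collecting the sign flips along the way, the symbol is +1.

1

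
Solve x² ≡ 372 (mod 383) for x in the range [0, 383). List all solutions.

Since 383 ≡ 3 (mod 4), a square root of 372 is 372^((383+1)/4) = 372^96 mod 383.
Repeated squaring: 372^2≡121, 372^4≡87, 372^8≡292, 372^16≡238, 372^32≡343, 372^64≡68 (mod 383).
372^96 = 372^(64+32) ≡ 344 (mod 383).
Check: 344² = 118336 ≡ 372 (mod 383). The two roots are 39 and 344.

39, 344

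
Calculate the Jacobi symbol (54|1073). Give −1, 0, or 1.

Pull out 2: since 1073 ≡ 1 (mod 8), (2/1073) = +1.
Reciprocity: 27 ≡ 3 and 1073 ≡ 1 (mod 4), so (27/1073) = +(1073/27).
Reduce top mod 27: now compute (20/27).
Pull out 2^2: since 27 ≡ 3 (mod 8), (2/27) = -1, so (2/27)^2 = +1.
Reciprocity: 5 ≡ 1 and 27 ≡ 3 (mod 4), so (5/27) = +(27/5).
Reduce top mod 5: now compute (2/5).
Pull out 2: since 5 ≡ 5 (mod 8), (2/5) = -1.
Reached (1/5) = 1. Collecting the sign flips along the way, the symbol is -1.

-1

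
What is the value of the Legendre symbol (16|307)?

Pull out 2^4: since 307 ≡ 3 (mod 8), (2/307) = -1, so (2/307)^4 = +1.
Reached (1/307) = 1. Collecting the sign flips along the way, the symbol is +1.

1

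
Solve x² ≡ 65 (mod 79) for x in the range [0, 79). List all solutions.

12, 67

Since 79 ≡ 3 (mod 4), a square root of 65 is 65^((79+1)/4) = 65^20 mod 79.
Repeated squaring: 65^2≡38, 65^4≡22, 65^8≡10, 65^16≡21 (mod 79).
65^20 = 65^(16+4) ≡ 67 (mod 79).
Check: 67² = 4489 ≡ 65 (mod 79). The two roots are 12 and 67.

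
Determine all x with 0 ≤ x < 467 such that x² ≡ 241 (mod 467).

Since 467 ≡ 3 (mod 4), a square root of 241 is 241^((467+1)/4) = 241^117 mod 467.
Repeated squaring: 241^2≡173, 241^4≡41, 241^8≡280, 241^16≡411, 241^32≡334, 241^64≡410 (mod 467).
241^117 = 241^(64+32+16+4+1) ≡ 360 (mod 467).
Check: 360² = 129600 ≡ 241 (mod 467). The two roots are 107 and 360.

107, 360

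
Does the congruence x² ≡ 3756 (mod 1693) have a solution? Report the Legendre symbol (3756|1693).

1

First reduce: 3756 ≡ 370 (mod 1693).
Pull out 2: since 1693 ≡ 5 (mod 8), (2/1693) = -1.
Reciprocity: 185 ≡ 1 and 1693 ≡ 1 (mod 4), so (185/1693) = +(1693/185).
Reduce top mod 185: now compute (28/185).
Pull out 2^2: since 185 ≡ 1 (mod 8), (2/185) = +1, so (2/185)^2 = +1.
Reciprocity: 7 ≡ 3 and 185 ≡ 1 (mod 4), so (7/185) = +(185/7).
Reduce top mod 7: now compute (3/7).
Reciprocity: 3 ≡ 3 and 7 ≡ 3 (mod 4), so (3/7) = −(7/3).
Reduce top mod 3: now compute (1/3).
Reached (1/3) = 1. Collecting the sign flips along the way, the symbol is +1.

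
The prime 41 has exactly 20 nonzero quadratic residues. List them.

Square k = 1,…,20 (k and 41−k give the same square):
1²=1, 2²=4, 3²=9, 4²=16, 5²=25, 6²=36, 7²≡8, 8²≡23, 9²≡40, 10²≡18, 11²≡39, 12²≡21, 13²≡5, 14²≡32, 15²≡20, 16²≡10, 17²≡2, 18²≡37, 19²≡33, 20²≡31 (mod 41).
So the quadratic residues mod 41 are {1, 2, 4, 5, 8, 9, 10, 16, 18, 20, 21, 23, 25, 31, 32, 33, 36, 37, 39, 40}.

1, 2, 4, 5, 8, 9, 10, 16, 18, 20, 21, 23, 25, 31, 32, 33, 36, 37, 39, 40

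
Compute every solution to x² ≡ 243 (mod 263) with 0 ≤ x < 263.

Since 263 ≡ 3 (mod 4), a square root of 243 is 243^((263+1)/4) = 243^66 mod 263.
Repeated squaring: 243^2≡137, 243^4≡96, 243^8≡11, 243^16≡121, 243^32≡176, 243^64≡205 (mod 263).
243^66 = 243^(64+2) ≡ 207 (mod 263).
Check: 207² = 42849 ≡ 243 (mod 263). The two roots are 56 and 207.

56, 207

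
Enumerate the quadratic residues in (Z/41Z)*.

Square k = 1,…,20 (k and 41−k give the same square):
1²=1, 2²=4, 3²=9, 4²=16, 5²=25, 6²=36, 7²≡8, 8²≡23, 9²≡40, 10²≡18, 11²≡39, 12²≡21, 13²≡5, 14²≡32, 15²≡20, 16²≡10, 17²≡2, 18²≡37, 19²≡33, 20²≡31 (mod 41).
So the quadratic residues mod 41 are {1, 2, 4, 5, 8, 9, 10, 16, 18, 20, 21, 23, 25, 31, 32, 33, 36, 37, 39, 40}.

1, 2, 4, 5, 8, 9, 10, 16, 18, 20, 21, 23, 25, 31, 32, 33, 36, 37, 39, 40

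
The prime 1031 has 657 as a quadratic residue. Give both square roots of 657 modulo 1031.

Since 1031 ≡ 3 (mod 4), a square root of 657 is 657^((1031+1)/4) = 657^258 mod 1031.
Repeated squaring: 657^2≡691, 657^4≡128, 657^8≡919, 657^16≡172, 657^32≡716, 657^64≡249, 657^128≡141, 657^256≡292 (mod 1031).
657^258 = 657^(256+2) ≡ 727 (mod 1031).
Check: 727² = 528529 ≡ 657 (mod 1031). The two roots are 304 and 727.

304, 727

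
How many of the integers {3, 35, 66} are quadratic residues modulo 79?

(3/79) = -1 → non-residue.
(35/79) = -1 → non-residue.
(66/79) = -1 → non-residue.
Total quadratic residues among the 3: 0.

0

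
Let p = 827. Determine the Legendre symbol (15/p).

-1

Euler's criterion: (15/827) ≡ 15^413 (mod 827).
15^2 ≡ 225 (mod 827)
15^4 ≡ 178 (mod 827)
15^8 ≡ 258 (mod 827)
15^16 ≡ 404 (mod 827)
15^32 ≡ 297 (mod 827)
15^64 ≡ 547 (mod 827)
15^128 ≡ 662 (mod 827)
15^256 ≡ 761 (mod 827)
15^413 = 15^(256+128+16+8+4+1) ≡ 826 (mod 827).
Result is 826 ≡ −1, so (15/827) = −1.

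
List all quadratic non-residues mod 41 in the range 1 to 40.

3,6,7,11,12,13,14,15,17,19,22,24,26,27,28,29,30,34,35,38

Square k = 1,…,20 (k and 41−k give the same square):
1²=1, 2²=4, 3²=9, 4²=16, 5²=25, 6²=36, 7²≡8, 8²≡23, 9²≡40, 10²≡18, 11²≡39, 12²≡21, 13²≡5, 14²≡32, 15²≡20, 16²≡10, 17²≡2, 18²≡37, 19²≡33, 20²≡31 (mod 41).
The residues are {1, 2, 4, 5, 8, 9, 10, 16, 18, 20, 21, 23, 25, 31, 32, 33, 36, 37, 39, 40}; the non-residues are the remaining 20 nonzero classes.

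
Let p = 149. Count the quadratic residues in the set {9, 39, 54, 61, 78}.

4

(9/149) = +1 → QR.
(39/149) = +1 → QR.
(54/149) = +1 → QR.
(61/149) = +1 → QR.
(78/149) = -1 → non-residue.
Total quadratic residues among the 5: 4.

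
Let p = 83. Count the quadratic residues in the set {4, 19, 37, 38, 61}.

(4/83) = +1 → QR.
(19/83) = -1 → non-residue.
(37/83) = +1 → QR.
(38/83) = +1 → QR.
(61/83) = +1 → QR.
Total quadratic residues among the 5: 4.

4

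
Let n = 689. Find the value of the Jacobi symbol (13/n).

0

Reciprocity: 13 ≡ 1 and 689 ≡ 1 (mod 4), so (13/689) = +(689/13).
Reduce top mod 13: now compute (0/13).
Top reduces to 0: gcd > 1, so the symbol is 0.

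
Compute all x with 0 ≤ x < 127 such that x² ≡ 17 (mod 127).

Since 127 ≡ 3 (mod 4), a square root of 17 is 17^((127+1)/4) = 17^32 mod 127.
Repeated squaring: 17^2≡35, 17^4≡82, 17^8≡120, 17^16≡49, 17^32≡115 (mod 127).
17^32 = 17^(32) ≡ 115 (mod 127).
Check: 115² = 13225 ≡ 17 (mod 127). The two roots are 12 and 115.

12, 115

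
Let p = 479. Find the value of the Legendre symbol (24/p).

1

Pull out 2^3: since 479 ≡ 7 (mod 8), (2/479) = +1, so (2/479)^3 = +1.
Reciprocity: 3 ≡ 3 and 479 ≡ 3 (mod 4), so (3/479) = −(479/3).
Reduce top mod 3: now compute (2/3).
Pull out 2: since 3 ≡ 3 (mod 8), (2/3) = -1.
Reached (1/3) = 1. Collecting the sign flips along the way, the symbol is +1.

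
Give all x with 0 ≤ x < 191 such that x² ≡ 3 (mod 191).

Since 191 ≡ 3 (mod 4), a square root of 3 is 3^((191+1)/4) = 3^48 mod 191.
Repeated squaring: 3^2≡9, 3^4≡81, 3^8≡67, 3^16≡96, 3^32≡48 (mod 191).
3^48 = 3^(32+16) ≡ 24 (mod 191).
Check: 24² = 576 ≡ 3 (mod 191). The two roots are 24 and 167.

24, 167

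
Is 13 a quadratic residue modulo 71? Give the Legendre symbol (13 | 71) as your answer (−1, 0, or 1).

Euler's criterion: (13/71) ≡ 13^35 (mod 71).
13^2 ≡ 27 (mod 71)
13^4 ≡ 19 (mod 71)
13^8 ≡ 6 (mod 71)
13^16 ≡ 36 (mod 71)
13^32 ≡ 18 (mod 71)
13^35 = 13^(32+2+1) ≡ 70 (mod 71).
Result is 70 ≡ −1, so (13/71) = −1.

-1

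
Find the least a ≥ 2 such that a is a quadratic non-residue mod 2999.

17

(2/2999) = +1, so 2 is a residue.
(3/2999) = +1, so 3 is a residue.
(4/2999) = +1, so 4 is a residue.
(5/2999) = +1, so 5 is a residue.
(6/2999) = +1, so 6 is a residue.
(7/2999) = +1, so 7 is a residue.
(8/2999) = +1, so 8 is a residue.
(9/2999) = +1, so 9 is a residue.
(10/2999) = +1, so 10 is a residue.
(11/2999) = +1, so 11 is a residue.
(12/2999) = +1, so 12 is a residue.
(13/2999) = +1, so 13 is a residue.
(14/2999) = +1, so 14 is a residue.
(15/2999) = +1, so 15 is a residue.
(16/2999) = +1, so 16 is a residue.
(17/2999) = −1, so 17 is the smallest positive non-residue mod 2999.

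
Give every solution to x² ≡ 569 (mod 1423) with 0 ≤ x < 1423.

530, 893

Since 1423 ≡ 3 (mod 4), a square root of 569 is 569^((1423+1)/4) = 569^356 mod 1423.
Repeated squaring: 569^2≡740, 569^4≡1168, 569^8≡990, 569^16≡1076, 569^32≡877, 569^64≡709, 569^128≡362, 569^256≡128 (mod 1423).
569^356 = 569^(256+64+32+4) ≡ 530 (mod 1423).
Check: 530² = 280900 ≡ 569 (mod 1423). The two roots are 530 and 893.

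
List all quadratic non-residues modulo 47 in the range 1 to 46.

Square k = 1,…,23 (k and 47−k give the same square):
1²=1, 2²=4, 3²=9, 4²=16, 5²=25, 6²=36, 7²≡2, 8²≡17, 9²≡34, 10²≡6, 11²≡27, 12²≡3, 13²≡28, 14²≡8, 15²≡37, 16²≡21, 17²≡7, 18²≡42, 19²≡32, 20²≡24, 21²≡18, 22²≡14, 23²≡12 (mod 47).
The residues are {1, 2, 3, 4, 6, 7, 8, 9, 12, 14, 16, 17, 18, 21, 24, 25, 27, 28, 32, 34, 36, 37, 42}; the non-residues are the remaining 23 nonzero classes.

5 10 11 13 15 19 20 22 23 26 29 30 31 33 35 38 39 40 41 43 44 45 46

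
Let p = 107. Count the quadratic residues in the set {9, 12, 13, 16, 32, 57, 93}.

5

(9/107) = +1 → QR.
(12/107) = +1 → QR.
(13/107) = +1 → QR.
(16/107) = +1 → QR.
(32/107) = -1 → non-residue.
(57/107) = +1 → QR.
(93/107) = -1 → non-residue.
Total quadratic residues among the 7: 5.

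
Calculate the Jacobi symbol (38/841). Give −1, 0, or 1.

Pull out 2: since 841 ≡ 1 (mod 8), (2/841) = +1.
Reciprocity: 19 ≡ 3 and 841 ≡ 1 (mod 4), so (19/841) = +(841/19).
Reduce top mod 19: now compute (5/19).
Reciprocity: 5 ≡ 1 and 19 ≡ 3 (mod 4), so (5/19) = +(19/5).
Reduce top mod 5: now compute (4/5).
Pull out 2^2: since 5 ≡ 5 (mod 8), (2/5) = -1, so (2/5)^2 = +1.
Reached (1/5) = 1. Collecting the sign flips along the way, the symbol is +1.

1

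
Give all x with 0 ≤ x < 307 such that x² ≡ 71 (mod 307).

Since 307 ≡ 3 (mod 4), a square root of 71 is 71^((307+1)/4) = 71^77 mod 307.
Repeated squaring: 71^2≡129, 71^4≡63, 71^8≡285, 71^16≡177, 71^32≡15, 71^64≡225 (mod 307).
71^77 = 71^(64+8+4+1) ≡ 104 (mod 307).
Check: 104² = 10816 ≡ 71 (mod 307). The two roots are 104 and 203.

104, 203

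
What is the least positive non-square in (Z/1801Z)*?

(2/1801) = +1, so 2 is a residue.
(3/1801) = +1, so 3 is a residue.
(4/1801) = +1, so 4 is a residue.
(5/1801) = +1, so 5 is a residue.
(6/1801) = +1, so 6 is a residue.
(7/1801) = +1, so 7 is a residue.
(8/1801) = +1, so 8 is a residue.
(9/1801) = +1, so 9 is a residue.
(10/1801) = +1, so 10 is a residue.
(11/1801) = −1, so 11 is the smallest positive non-residue mod 1801.

11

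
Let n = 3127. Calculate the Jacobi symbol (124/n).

Pull out 2^2: since 3127 ≡ 7 (mod 8), (2/3127) = +1, so (2/3127)^2 = +1.
Reciprocity: 31 ≡ 3 and 3127 ≡ 3 (mod 4), so (31/3127) = −(3127/31).
Reduce top mod 31: now compute (27/31).
Reciprocity: 27 ≡ 3 and 31 ≡ 3 (mod 4), so (27/31) = −(31/27).
Reduce top mod 27: now compute (4/27).
Pull out 2^2: since 27 ≡ 3 (mod 8), (2/27) = -1, so (2/27)^2 = +1.
Reached (1/27) = 1. Collecting the sign flips along the way, the symbol is +1.

1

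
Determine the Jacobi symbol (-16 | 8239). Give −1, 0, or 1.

-1

First reduce: -16 ≡ 8223 (mod 8239).
Reciprocity: 8223 ≡ 3 and 8239 ≡ 3 (mod 4), so (8223/8239) = −(8239/8223).
Reduce top mod 8223: now compute (16/8223).
Pull out 2^4: since 8223 ≡ 7 (mod 8), (2/8223) = +1, so (2/8223)^4 = +1.
Reached (1/8223) = 1. Collecting the sign flips along the way, the symbol is -1.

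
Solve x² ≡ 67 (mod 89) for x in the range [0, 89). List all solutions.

44, 45

89 ≡ 1 (mod 4), so we find a root by search.
Trying successive values, 44² = 1936 ≡ 67 (mod 89). The other root is 89 − 44 = 45.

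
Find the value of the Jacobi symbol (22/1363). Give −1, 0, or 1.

Pull out 2: since 1363 ≡ 3 (mod 8), (2/1363) = -1.
Reciprocity: 11 ≡ 3 and 1363 ≡ 3 (mod 4), so (11/1363) = −(1363/11).
Reduce top mod 11: now compute (10/11).
Pull out 2: since 11 ≡ 3 (mod 8), (2/11) = -1.
Reciprocity: 5 ≡ 1 and 11 ≡ 3 (mod 4), so (5/11) = +(11/5).
Reduce top mod 5: now compute (1/5).
Reached (1/5) = 1. Collecting the sign flips along the way, the symbol is -1.

-1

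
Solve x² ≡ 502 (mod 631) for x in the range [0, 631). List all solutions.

42, 589

Since 631 ≡ 3 (mod 4), a square root of 502 is 502^((631+1)/4) = 502^158 mod 631.
Repeated squaring: 502^2≡235, 502^4≡328, 502^8≡314, 502^16≡160, 502^32≡360, 502^64≡245, 502^128≡80 (mod 631).
502^158 = 502^(128+16+8+4+2) ≡ 42 (mod 631).
Check: 42² = 1764 ≡ 502 (mod 631). The two roots are 42 and 589.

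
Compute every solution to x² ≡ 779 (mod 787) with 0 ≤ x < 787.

93, 694

Since 787 ≡ 3 (mod 4), a square root of 779 is 779^((787+1)/4) = 779^197 mod 787.
Repeated squaring: 779^2≡64, 779^4≡161, 779^8≡737, 779^16≡139, 779^32≡433, 779^64≡183, 779^128≡435 (mod 787).
779^197 = 779^(128+64+4+1) ≡ 694 (mod 787).
Check: 694² = 481636 ≡ 779 (mod 787). The two roots are 93 and 694.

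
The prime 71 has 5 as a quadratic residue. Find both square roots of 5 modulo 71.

Since 71 ≡ 3 (mod 4), a square root of 5 is 5^((71+1)/4) = 5^18 mod 71.
Repeated squaring: 5^2≡25, 5^4≡57, 5^8≡54, 5^16≡5 (mod 71).
5^18 = 5^(16+2) ≡ 54 (mod 71).
Check: 54² = 2916 ≡ 5 (mod 71). The two roots are 17 and 54.

17, 54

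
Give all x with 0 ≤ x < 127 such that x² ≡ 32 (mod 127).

63, 64

Since 127 ≡ 3 (mod 4), a square root of 32 is 32^((127+1)/4) = 32^32 mod 127.
Repeated squaring: 32^2≡8, 32^4≡64, 32^8≡32, 32^16≡8, 32^32≡64 (mod 127).
32^32 = 32^(32) ≡ 64 (mod 127).
Check: 64² = 4096 ≡ 32 (mod 127). The two roots are 63 and 64.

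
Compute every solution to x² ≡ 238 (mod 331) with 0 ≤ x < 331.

Since 331 ≡ 3 (mod 4), a square root of 238 is 238^((331+1)/4) = 238^83 mod 331.
Repeated squaring: 238^2≡43, 238^4≡194, 238^8≡233, 238^16≡5, 238^32≡25, 238^64≡294 (mod 331).
238^83 = 238^(64+16+2+1) ≡ 30 (mod 331).
Check: 30² = 900 ≡ 238 (mod 331). The two roots are 30 and 301.

30, 301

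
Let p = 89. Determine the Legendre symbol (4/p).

Euler's criterion: (4/89) ≡ 4^44 (mod 89).
4^2 ≡ 16 (mod 89)
4^4 ≡ 78 (mod 89)
4^8 ≡ 32 (mod 89)
4^16 ≡ 45 (mod 89)
4^32 ≡ 67 (mod 89)
4^44 = 4^(32+8+4) ≡ 1 (mod 89).
Result is 1, so (4/89) = 1.

1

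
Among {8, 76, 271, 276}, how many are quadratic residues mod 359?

(8/359) = +1 → QR.
(76/359) = -1 → non-residue.
(271/359) = -1 → non-residue.
(276/359) = +1 → QR.
Total quadratic residues among the 4: 2.

2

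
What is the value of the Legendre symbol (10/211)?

Pull out 2: since 211 ≡ 3 (mod 8), (2/211) = -1.
Reciprocity: 5 ≡ 1 and 211 ≡ 3 (mod 4), so (5/211) = +(211/5).
Reduce top mod 5: now compute (1/5).
Reached (1/5) = 1. Collecting the sign flips along the way, the symbol is -1.

-1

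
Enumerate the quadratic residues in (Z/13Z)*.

1 3 4 9 10 12

Square k = 1,…,6 (k and 13−k give the same square):
1²=1, 2²=4, 3²=9, 4²≡3, 5²≡12, 6²≡10 (mod 13).
So the quadratic residues mod 13 are {1, 3, 4, 9, 10, 12}.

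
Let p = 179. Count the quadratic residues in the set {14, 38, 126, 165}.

2

(14/179) = +1 → QR.
(38/179) = -1 → non-residue.
(126/179) = +1 → QR.
(165/179) = -1 → non-residue.
Total quadratic residues among the 4: 2.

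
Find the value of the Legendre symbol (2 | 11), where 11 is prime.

Pull out 2: since 11 ≡ 3 (mod 8), (2/11) = -1.
Reached (1/11) = 1. Collecting the sign flips along the way, the symbol is -1.

-1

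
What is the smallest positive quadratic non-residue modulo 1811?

(2/1811) = −1, so 2 is the smallest positive non-residue mod 1811.

2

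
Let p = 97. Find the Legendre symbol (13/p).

-1

Reciprocity: 13 ≡ 1 and 97 ≡ 1 (mod 4), so (13/97) = +(97/13).
Reduce top mod 13: now compute (6/13).
Pull out 2: since 13 ≡ 5 (mod 8), (2/13) = -1.
Reciprocity: 3 ≡ 3 and 13 ≡ 1 (mod 4), so (3/13) = +(13/3).
Reduce top mod 3: now compute (1/3).
Reached (1/3) = 1. Collecting the sign flips along the way, the symbol is -1.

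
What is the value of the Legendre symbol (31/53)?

Reciprocity: 31 ≡ 3 and 53 ≡ 1 (mod 4), so (31/53) = +(53/31).
Reduce top mod 31: now compute (22/31).
Pull out 2: since 31 ≡ 7 (mod 8), (2/31) = +1.
Reciprocity: 11 ≡ 3 and 31 ≡ 3 (mod 4), so (11/31) = −(31/11).
Reduce top mod 11: now compute (9/11).
Reciprocity: 9 ≡ 1 and 11 ≡ 3 (mod 4), so (9/11) = +(11/9).
Reduce top mod 9: now compute (2/9).
Pull out 2: since 9 ≡ 1 (mod 8), (2/9) = +1.
Reached (1/9) = 1. Collecting the sign flips along the way, the symbol is -1.

-1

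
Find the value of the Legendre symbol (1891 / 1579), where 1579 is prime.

-1

First reduce: 1891 ≡ 312 (mod 1579).
Pull out 2^3: since 1579 ≡ 3 (mod 8), (2/1579) = -1, so (2/1579)^3 = -1.
Reciprocity: 39 ≡ 3 and 1579 ≡ 3 (mod 4), so (39/1579) = −(1579/39).
Reduce top mod 39: now compute (19/39).
Reciprocity: 19 ≡ 3 and 39 ≡ 3 (mod 4), so (19/39) = −(39/19).
Reduce top mod 19: now compute (1/19).
Reached (1/19) = 1. Collecting the sign flips along the way, the symbol is -1.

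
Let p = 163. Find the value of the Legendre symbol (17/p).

Euler's criterion: (17/163) ≡ 17^81 (mod 163).
17^2 ≡ 126 (mod 163)
17^4 ≡ 65 (mod 163)
17^8 ≡ 150 (mod 163)
17^16 ≡ 6 (mod 163)
17^32 ≡ 36 (mod 163)
17^64 ≡ 155 (mod 163)
17^81 = 17^(64+16+1) ≡ 162 (mod 163).
Result is 162 ≡ −1, so (17/163) = −1.

-1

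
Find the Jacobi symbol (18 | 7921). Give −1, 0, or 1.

1

Pull out 2: since 7921 ≡ 1 (mod 8), (2/7921) = +1.
Reciprocity: 9 ≡ 1 and 7921 ≡ 1 (mod 4), so (9/7921) = +(7921/9).
Reduce top mod 9: now compute (1/9).
Reached (1/9) = 1. Collecting the sign flips along the way, the symbol is +1.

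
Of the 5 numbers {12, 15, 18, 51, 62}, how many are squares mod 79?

(12/79) = -1 → non-residue.
(15/79) = -1 → non-residue.
(18/79) = +1 → QR.
(51/79) = +1 → QR.
(62/79) = +1 → QR.
Total quadratic residues among the 5: 3.

3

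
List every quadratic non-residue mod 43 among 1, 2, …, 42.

Square k = 1,…,21 (k and 43−k give the same square):
1²=1, 2²=4, 3²=9, 4²=16, 5²=25, 6²=36, 7²≡6, 8²≡21, 9²≡38, 10²≡14, 11²≡35, 12²≡15, 13²≡40, 14²≡24, 15²≡10, 16²≡41, 17²≡31, 18²≡23, 19²≡17, 20²≡13, 21²≡11 (mod 43).
The residues are {1, 4, 6, 9, 10, 11, 13, 14, 15, 16, 17, 21, 23, 24, 25, 31, 35, 36, 38, 40, 41}; the non-residues are the remaining 21 nonzero classes.

2,3,5,7,8,12,18,19,20,22,26,27,28,29,30,32,33,34,37,39,42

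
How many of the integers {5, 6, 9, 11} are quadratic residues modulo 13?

(5/13) = -1 → non-residue.
(6/13) = -1 → non-residue.
(9/13) = +1 → QR.
(11/13) = -1 → non-residue.
Total quadratic residues among the 4: 1.

1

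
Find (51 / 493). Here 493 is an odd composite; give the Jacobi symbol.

0

Reciprocity: 51 ≡ 3 and 493 ≡ 1 (mod 4), so (51/493) = +(493/51).
Reduce top mod 51: now compute (34/51).
Pull out 2: since 51 ≡ 3 (mod 8), (2/51) = -1.
Reciprocity: 17 ≡ 1 and 51 ≡ 3 (mod 4), so (17/51) = +(51/17).
Reduce top mod 17: now compute (0/17).
Top reduces to 0: gcd > 1, so the symbol is 0.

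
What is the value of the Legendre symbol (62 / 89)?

-1

Euler's criterion: (62/89) ≡ 62^44 (mod 89).
62^2 ≡ 17 (mod 89)
62^4 ≡ 22 (mod 89)
62^8 ≡ 39 (mod 89)
62^16 ≡ 8 (mod 89)
62^32 ≡ 64 (mod 89)
62^44 = 62^(32+8+4) ≡ 88 (mod 89).
Result is 88 ≡ −1, so (62/89) = −1.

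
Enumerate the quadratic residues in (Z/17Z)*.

Square k = 1,…,8 (k and 17−k give the same square):
1²=1, 2²=4, 3²=9, 4²=16, 5²≡8, 6²≡2, 7²≡15, 8²≡13 (mod 17).
So the quadratic residues mod 17 are {1, 2, 4, 8, 9, 13, 15, 16}.

1 2 4 8 9 13 15 16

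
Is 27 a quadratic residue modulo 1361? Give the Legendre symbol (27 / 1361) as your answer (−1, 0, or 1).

-1

Reciprocity: 27 ≡ 3 and 1361 ≡ 1 (mod 4), so (27/1361) = +(1361/27).
Reduce top mod 27: now compute (11/27).
Reciprocity: 11 ≡ 3 and 27 ≡ 3 (mod 4), so (11/27) = −(27/11).
Reduce top mod 11: now compute (5/11).
Reciprocity: 5 ≡ 1 and 11 ≡ 3 (mod 4), so (5/11) = +(11/5).
Reduce top mod 5: now compute (1/5).
Reached (1/5) = 1. Collecting the sign flips along the way, the symbol is -1.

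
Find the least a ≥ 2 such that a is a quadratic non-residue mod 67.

(2/67) = −1, so 2 is the smallest positive non-residue mod 67.

2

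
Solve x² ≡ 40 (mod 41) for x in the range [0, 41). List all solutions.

41 ≡ 1 (mod 4), so we find a root by search.
Trying successive values, 9² = 81 ≡ 40 (mod 41). The other root is 41 − 9 = 32.

9, 32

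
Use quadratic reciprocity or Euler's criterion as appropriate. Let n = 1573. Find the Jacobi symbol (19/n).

-1

Reciprocity: 19 ≡ 3 and 1573 ≡ 1 (mod 4), so (19/1573) = +(1573/19).
Reduce top mod 19: now compute (15/19).
Reciprocity: 15 ≡ 3 and 19 ≡ 3 (mod 4), so (15/19) = −(19/15).
Reduce top mod 15: now compute (4/15).
Pull out 2^2: since 15 ≡ 7 (mod 8), (2/15) = +1, so (2/15)^2 = +1.
Reached (1/15) = 1. Collecting the sign flips along the way, the symbol is -1.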